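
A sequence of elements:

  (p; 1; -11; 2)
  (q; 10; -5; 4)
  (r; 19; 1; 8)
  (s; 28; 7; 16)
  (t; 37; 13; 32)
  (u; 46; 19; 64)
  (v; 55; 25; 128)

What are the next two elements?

Letter — letters move forward 1 place in the alphabet: p, q, r, s, t, u, v → w → x.
Second coordinate: +9 each step; 1, 10, 19, 28, 37, 46, 55 → 64 → 73.
For the third coordinate, +6 each step: -11, -5, 1, 7, 13, 19, 25 → 31 → 37.
Fourth coordinate: 2, 4, 8, 16, 32, 64, 128 → 256 → 512 (×2 each step).
Putting the parts together: (w; 64; 31; 256) and then (x; 73; 37; 512).

(w; 64; 31; 256), (x; 73; 37; 512)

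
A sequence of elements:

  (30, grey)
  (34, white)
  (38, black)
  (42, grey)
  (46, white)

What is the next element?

First entry — +4 each step: 30, 34, 38, 42, 46 → 50.
Shade goes grey, white, black, grey, white → black (repeats grey → white → black).
So the next element is (50, black).

(50, black)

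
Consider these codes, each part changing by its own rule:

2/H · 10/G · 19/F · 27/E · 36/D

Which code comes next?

First component — alternating steps +8, +9, +8, +9, …: 2, 10, 19, 27, 36 → 44.
Letter goes H, G, F, E, D → C (letters move back 1 place in the alphabet).
So the next code is 44/C.

44/C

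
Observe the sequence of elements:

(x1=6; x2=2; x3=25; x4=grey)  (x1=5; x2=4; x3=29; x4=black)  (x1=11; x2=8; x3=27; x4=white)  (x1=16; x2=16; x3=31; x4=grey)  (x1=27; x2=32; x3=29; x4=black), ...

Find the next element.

X1: 6, 5, 11, 16, 27 → 43 (each term is the sum of the two before it).
X2: 2, 4, 8, 16, 32 → 64 (×2 each step).
X3 — alternating steps +4, −2, +4, −2, …: 25, 29, 27, 31, 29 → 33.
X4 goes grey, black, white, grey, black → white (repeats grey → black → white).
So the next element is (x1=43; x2=64; x3=33; x4=white).

(x1=43; x2=64; x3=33; x4=white)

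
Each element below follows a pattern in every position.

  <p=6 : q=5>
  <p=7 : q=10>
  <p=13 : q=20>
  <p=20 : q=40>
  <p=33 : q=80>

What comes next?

P goes 6, 7, 13, 20, 33 → 53 (each term is the sum of the two before it).
Q: ×2 each step, so 5, 10, 20, 40, 80 → 160.
Combining the parts gives <p=53 : q=160>.

<p=53 : q=160>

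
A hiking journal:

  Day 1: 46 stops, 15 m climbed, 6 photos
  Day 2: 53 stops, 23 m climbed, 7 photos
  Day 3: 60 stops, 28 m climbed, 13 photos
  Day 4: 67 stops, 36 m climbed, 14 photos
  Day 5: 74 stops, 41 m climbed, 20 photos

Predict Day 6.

81 stops, 49 m climbed, 21 photos

Stops: +7 each step, so 46, 53, 60, 67, 74 → 81.
For the m climbed, alternating steps +8, +5, +8, +5, …: 15, 23, 28, 36, 41 → 49.
Photos: alternating steps +1, +6, +1, +6, …; 6, 7, 13, 14, 20 → 21.
Putting it together: 81 stops, 49 m climbed, 21 photos.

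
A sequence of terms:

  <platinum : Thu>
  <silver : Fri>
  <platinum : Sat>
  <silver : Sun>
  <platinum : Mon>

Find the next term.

<silver : Tue>

Metal: alternates platinum ↔ silver, so platinum, silver, platinum, silver, platinum → silver.
Day goes Thu, Fri, Sat, Sun, Mon → Tue (runs through the weekdays Mon→Sun).
Putting it together: <silver : Tue>.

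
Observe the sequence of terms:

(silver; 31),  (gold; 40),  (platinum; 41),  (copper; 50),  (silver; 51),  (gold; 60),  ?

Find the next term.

(platinum; 61)

Metal goes silver, gold, platinum, copper, silver, gold → platinum (repeats silver → gold → platinum → copper).
Second coordinate goes 31, 40, 41, 50, 51, 60 → 61 (alternating steps +9, +1, +9, +1, …).
So the next term is (platinum; 61).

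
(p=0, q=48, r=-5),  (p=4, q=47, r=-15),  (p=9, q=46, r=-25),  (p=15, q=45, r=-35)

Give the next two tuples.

P: 0, 4, 9, 15 → 22 → 30 (differences are 4, 5, 6, … (increasing by 1 each time)).
Q: 48, 47, 46, 45 → 44 → 43 (−1 each step).
R: −10 each step; -5, -15, -25, -35 → -45 → -55.
So the next two tuples are (p=22, q=44, r=-45) and (p=30, q=43, r=-55).

(p=22, q=44, r=-45), (p=30, q=43, r=-55)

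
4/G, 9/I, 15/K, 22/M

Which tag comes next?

30/O

First component goes 4, 9, 15, 22 → 30 (differences are 5, 6, 7, … (increasing by 1 each time)).
Letter: G, I, K, M → O (letters move forward 2 places in the alphabet).
Combining the parts gives 30/O.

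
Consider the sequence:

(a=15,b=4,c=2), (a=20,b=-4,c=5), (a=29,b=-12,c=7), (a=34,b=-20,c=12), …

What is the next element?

A: 15, 20, 29, 34 → 43 (alternating steps +5, +9, +5, +9, …).
For the b, −8 each step: 4, -4, -12, -20 → -28.
C goes 2, 5, 7, 12 → 19 (each term is the sum of the two before it).
Combining the parts gives (a=43,b=-28,c=19).

(a=43,b=-28,c=19)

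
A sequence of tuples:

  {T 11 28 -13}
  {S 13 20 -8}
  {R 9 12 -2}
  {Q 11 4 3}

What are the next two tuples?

Letter: T, S, R, Q → P → O (letters move back 1 place in the alphabet).
Second component: alternating steps +2, −4, +2, −4, …; 11, 13, 9, 11 → 7 → 9.
For the third component, −8 each step: 28, 20, 12, 4 → -4 → -12.
Fourth component — alternating steps +5, +6, +5, +6, …: -13, -8, -2, 3 → 9 → 14.
So the next two tuples are {P 7 -4 9} and {O 9 -12 14}.

{P 7 -4 9}, {O 9 -12 14}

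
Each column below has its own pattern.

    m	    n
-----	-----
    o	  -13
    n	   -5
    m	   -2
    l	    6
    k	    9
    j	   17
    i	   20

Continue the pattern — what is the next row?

For the column m, letters move back 1 place in the alphabet: o, n, m, l, k, j, i → h.
Column n: alternating steps +8, +3, +8, +3, …; -13, -5, -2, 6, 9, 17, 20 → 28.
Putting it together: h  28.

h  28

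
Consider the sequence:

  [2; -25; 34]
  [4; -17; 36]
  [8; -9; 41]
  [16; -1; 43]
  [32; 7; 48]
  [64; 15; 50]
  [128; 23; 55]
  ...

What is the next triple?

First value: 2, 4, 8, 16, 32, 64, 128 → 256 (×2 each step).
Second value: +8 each step; -25, -17, -9, -1, 7, 15, 23 → 31.
Third value: alternating steps +2, +5, +2, +5, …; 34, 36, 41, 43, 48, 50, 55 → 57.
Putting it together: [256; 31; 57].

[256; 31; 57]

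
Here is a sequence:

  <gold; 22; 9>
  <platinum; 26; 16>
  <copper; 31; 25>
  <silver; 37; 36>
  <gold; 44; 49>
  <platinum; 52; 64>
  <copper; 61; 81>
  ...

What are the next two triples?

For the metal, repeats gold → platinum → copper → silver: gold, platinum, copper, silver, gold, platinum, copper → silver → gold.
Second entry: 22, 26, 31, 37, 44, 52, 61 → 71 → 82 (differences are 4, 5, 6, … (increasing by 1 each time)).
Third entry: perfect squares: 3², 4², 5², …; 9, 16, 25, 36, 49, 64, 81 → 100 → 121.
Putting the parts together: <silver; 71; 100> and then <gold; 82; 121>.

<silver; 71; 100>, <gold; 82; 121>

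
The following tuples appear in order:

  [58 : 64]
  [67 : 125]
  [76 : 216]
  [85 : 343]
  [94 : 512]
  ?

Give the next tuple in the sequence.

First component: +9 each step, so 58, 67, 76, 85, 94 → 103.
Second component: perfect cubes: 4³, 5³, 6³, …, so 64, 125, 216, 343, 512 → 729.
So the next tuple is [103 : 729].

[103 : 729]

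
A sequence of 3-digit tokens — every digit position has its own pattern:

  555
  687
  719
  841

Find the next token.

First digit: +1 each step, mod 10, so 5, 6, 7, 8 → 9.
Second digit: +3 each step, mod 10; 5, 8, 1, 4 → 7.
Third digit goes 5, 7, 9, 1 → 3 (+2 each step, mod 10).
So the next token is 973.

973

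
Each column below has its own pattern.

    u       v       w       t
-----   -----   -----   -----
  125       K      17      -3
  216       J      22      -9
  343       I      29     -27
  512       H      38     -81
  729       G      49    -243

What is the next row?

Column u — perfect cubes: 5³, 6³, 7³, …: 125, 216, 343, 512, 729 → 1000.
Column v: letters move back 1 place in the alphabet, so K, J, I, H, G → F.
Column w: 17, 22, 29, 38, 49 → 62 (differences are 5, 7, 9, … (increasing by 2 each time)).
Column t: -3, -9, -27, -81, -243 → -729 (×3 each step).
So the next row is 1000  F  62  -729.

1000  F  62  -729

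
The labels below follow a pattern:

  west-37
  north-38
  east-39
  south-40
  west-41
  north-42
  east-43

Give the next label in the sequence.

south-44

Direction goes west, north, east, south, west, north, east → south (repeats west → north → east → south).
Second component: 37, 38, 39, 40, 41, 42, 43 → 44 (+1 each step).
So the next label is south-44.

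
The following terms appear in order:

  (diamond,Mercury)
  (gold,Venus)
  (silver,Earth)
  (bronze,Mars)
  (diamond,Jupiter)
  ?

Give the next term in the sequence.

Rank: repeats diamond → gold → silver → bronze, so diamond, gold, silver, bronze, diamond → gold.
Planet goes Mercury, Venus, Earth, Mars, Jupiter → Saturn (runs through the planets Mercury→Neptune).
So the next term is (gold,Saturn).

(gold,Saturn)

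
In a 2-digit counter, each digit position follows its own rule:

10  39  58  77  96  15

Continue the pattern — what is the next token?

First digit: +2 each step, mod 10, so 1, 3, 5, 7, 9, 1 → 3.
For the second digit, −1 each step, mod 10: 0, 9, 8, 7, 6, 5 → 4.
Combining the parts gives 34.

34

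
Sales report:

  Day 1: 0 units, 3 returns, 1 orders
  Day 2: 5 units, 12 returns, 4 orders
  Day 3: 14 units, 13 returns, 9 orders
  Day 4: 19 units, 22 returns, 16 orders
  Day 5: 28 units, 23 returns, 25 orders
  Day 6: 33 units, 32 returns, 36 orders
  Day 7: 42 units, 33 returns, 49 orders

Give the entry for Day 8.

Units: 0, 5, 14, 19, 28, 33, 42 → 47 (alternating steps +5, +9, +5, +9, …).
Returns: alternating steps +9, +1, +9, +1, …; 3, 12, 13, 22, 23, 32, 33 → 42.
Orders: 1, 4, 9, 16, 25, 36, 49 → 64 (perfect squares: 1², 2², 3², …).
Combining the parts gives 47 units, 42 returns, 64 orders.

47 units, 42 returns, 64 orders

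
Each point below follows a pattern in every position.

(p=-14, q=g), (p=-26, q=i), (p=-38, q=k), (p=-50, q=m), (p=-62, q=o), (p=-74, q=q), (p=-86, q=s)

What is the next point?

(p=-98, q=u)

P: −12 each step; -14, -26, -38, -50, -62, -74, -86 → -98.
Q: letters move forward 2 places in the alphabet, so g, i, k, m, o, q, s → u.
So the next point is (p=-98, q=u).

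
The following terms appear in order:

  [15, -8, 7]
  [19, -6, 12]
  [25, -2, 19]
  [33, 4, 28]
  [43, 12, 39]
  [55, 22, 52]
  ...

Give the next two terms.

[69, 34, 67], [85, 48, 84]

First value goes 15, 19, 25, 33, 43, 55 → 69 → 85 (differences are 4, 6, 8, … (increasing by 2 each time)).
Second value: -8, -6, -2, 4, 12, 22 → 34 → 48 (differences are 2, 4, 6, … (increasing by 2 each time)).
Third value — differences are 5, 7, 9, … (increasing by 2 each time): 7, 12, 19, 28, 39, 52 → 67 → 84.
So the next two terms are [69, 34, 67] and [85, 48, 84].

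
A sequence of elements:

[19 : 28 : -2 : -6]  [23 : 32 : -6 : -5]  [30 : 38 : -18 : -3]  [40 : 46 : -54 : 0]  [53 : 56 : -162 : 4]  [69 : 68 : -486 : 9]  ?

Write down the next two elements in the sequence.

First slot: 19, 23, 30, 40, 53, 69 → 88 → 110 (differences are 4, 7, 10, … (increasing by 3 each time)).
Second slot goes 28, 32, 38, 46, 56, 68 → 82 → 98 (differences are 4, 6, 8, … (increasing by 2 each time)).
Third slot goes -2, -6, -18, -54, -162, -486 → -1458 → -4374 (×3 each step).
Fourth slot: differences are 1, 2, 3, … (increasing by 1 each time), so -6, -5, -3, 0, 4, 9 → 15 → 22.
Putting the parts together: [88 : 82 : -1458 : 15] and then [110 : 98 : -4374 : 22].

[88 : 82 : -1458 : 15], [110 : 98 : -4374 : 22]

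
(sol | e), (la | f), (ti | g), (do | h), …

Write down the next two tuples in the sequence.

Note: runs through the solfège scale do→ti; sol, la, ti, do → re → mi.
Letter: letters move forward 1 place in the alphabet, so e, f, g, h → i → j.
So the next two tuples are (re | i) and (mi | j).

(re | i), (mi | j)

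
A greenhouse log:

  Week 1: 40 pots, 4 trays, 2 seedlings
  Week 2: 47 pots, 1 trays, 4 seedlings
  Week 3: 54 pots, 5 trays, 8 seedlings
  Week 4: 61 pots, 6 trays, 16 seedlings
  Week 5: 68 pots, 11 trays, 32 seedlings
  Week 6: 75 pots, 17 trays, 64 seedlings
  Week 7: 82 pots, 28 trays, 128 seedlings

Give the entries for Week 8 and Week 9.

For the pots, +7 each step: 40, 47, 54, 61, 68, 75, 82 → 89 → 96.
Trays — each term is the sum of the two before it: 4, 1, 5, 6, 11, 17, 28 → 45 → 73.
Seedlings — ×2 each step: 2, 4, 8, 16, 32, 64, 128 → 256 → 512.
Putting the parts together: 89 pots, 45 trays, 256 seedlings and then 96 pots, 73 trays, 512 seedlings.

89 pots, 45 trays, 256 seedlings; 96 pots, 73 trays, 512 seedlings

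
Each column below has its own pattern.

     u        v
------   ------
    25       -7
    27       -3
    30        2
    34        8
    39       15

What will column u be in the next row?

45

For the column u, differences are 2, 3, 4, … (increasing by 1 each time): 25, 27, 30, 34, 39 → 45.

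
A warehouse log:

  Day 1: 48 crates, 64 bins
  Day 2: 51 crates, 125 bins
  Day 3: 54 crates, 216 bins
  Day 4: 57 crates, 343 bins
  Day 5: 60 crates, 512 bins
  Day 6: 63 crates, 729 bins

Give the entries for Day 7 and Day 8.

Crates — +3 each step: 48, 51, 54, 57, 60, 63 → 66 → 69.
Bins: perfect cubes: 4³, 5³, 6³, …, so 64, 125, 216, 343, 512, 729 → 1000 → 1331.
Putting the parts together: 66 crates, 1000 bins and then 69 crates, 1331 bins.

66 crates, 1000 bins; 69 crates, 1331 bins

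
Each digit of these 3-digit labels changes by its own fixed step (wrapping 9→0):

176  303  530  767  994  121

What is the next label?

358

First digit: 1, 3, 5, 7, 9, 1 → 3 (+2 each step, mod 10).
Second digit goes 7, 0, 3, 6, 9, 2 → 5 (+3 each step, mod 10).
Third digit: 6, 3, 0, 7, 4, 1 → 8 (−3 each step, mod 10).
So the next label is 358.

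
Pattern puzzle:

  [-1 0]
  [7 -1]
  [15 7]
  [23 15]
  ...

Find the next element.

[31 23]

First value goes -1, 7, 15, 23 → 31 (+8 each step).
Second value — always the previous value of the first value: 0, -1, 7, 15 → 23.
Combining the parts gives [31 23].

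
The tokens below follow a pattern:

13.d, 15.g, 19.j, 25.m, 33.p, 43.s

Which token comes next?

55.v

For the first component, differences are 2, 4, 6, … (increasing by 2 each time): 13, 15, 19, 25, 33, 43 → 55.
Letter — letters move forward 3 places in the alphabet: d, g, j, m, p, s → v.
So the next token is 55.v.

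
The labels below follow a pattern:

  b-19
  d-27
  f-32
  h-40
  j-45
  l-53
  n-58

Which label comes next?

Letter: letters move forward 2 places in the alphabet, so b, d, f, h, j, l, n → p.
Second component: alternating steps +8, +5, +8, +5, …; 19, 27, 32, 40, 45, 53, 58 → 66.
Putting it together: p-66.

p-66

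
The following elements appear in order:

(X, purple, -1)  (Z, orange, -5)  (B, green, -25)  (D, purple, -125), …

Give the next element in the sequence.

Letter — letters move forward 2 places in the alphabet, wrapping Z→A: X, Z, B, D → F.
Colour: repeats purple → orange → green, so purple, orange, green, purple → orange.
For the third entry, ×5 each step: -1, -5, -25, -125 → -625.
Putting it together: (F, orange, -625).

(F, orange, -625)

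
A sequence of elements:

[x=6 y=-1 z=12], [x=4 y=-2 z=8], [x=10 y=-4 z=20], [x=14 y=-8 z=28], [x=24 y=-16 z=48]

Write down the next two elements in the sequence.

X: each term is the sum of the two before it, so 6, 4, 10, 14, 24 → 38 → 62.
Y goes -1, -2, -4, -8, -16 → -32 → -64 (×2 each step).
For the z, always 2 × the x: 12, 8, 20, 28, 48 → 76 → 124.
So the next two elements are [x=38 y=-32 z=76] and [x=62 y=-64 z=124].

[x=38 y=-32 z=76], [x=62 y=-64 z=124]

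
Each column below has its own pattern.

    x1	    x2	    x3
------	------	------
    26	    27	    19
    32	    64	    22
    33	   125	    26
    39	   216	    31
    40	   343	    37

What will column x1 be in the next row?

46

Column x1: alternating steps +6, +1, +6, +1, …; 26, 32, 33, 39, 40 → 46.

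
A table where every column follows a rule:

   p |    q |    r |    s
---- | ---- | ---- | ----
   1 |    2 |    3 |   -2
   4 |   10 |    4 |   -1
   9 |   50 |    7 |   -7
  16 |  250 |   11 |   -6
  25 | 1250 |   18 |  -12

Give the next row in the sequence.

36  6250  29  -11

Column p: perfect squares: 1², 2², 3², …; 1, 4, 9, 16, 25 → 36.
Column q: ×5 each step, so 2, 10, 50, 250, 1250 → 6250.
Column r: 3, 4, 7, 11, 18 → 29 (each term is the sum of the two before it).
Column s: alternating steps +1, −6, +1, −6, …, so -2, -1, -7, -6, -12 → -11.
Combining the parts gives 36  6250  29  -11.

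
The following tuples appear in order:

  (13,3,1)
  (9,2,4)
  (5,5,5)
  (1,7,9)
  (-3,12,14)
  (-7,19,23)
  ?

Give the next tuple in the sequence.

First part goes 13, 9, 5, 1, -3, -7 → -11 (−4 each step).
For the second part, each term is the sum of the two before it: 3, 2, 5, 7, 12, 19 → 31.
Third part: 1, 4, 5, 9, 14, 23 → 37 (each term is the sum of the two before it).
Combining the parts gives (-11,31,37).

(-11,31,37)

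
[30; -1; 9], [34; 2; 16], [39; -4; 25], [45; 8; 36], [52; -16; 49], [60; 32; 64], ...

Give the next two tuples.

[69; -64; 81], [79; 128; 100]

First entry goes 30, 34, 39, 45, 52, 60 → 69 → 79 (differences are 4, 5, 6, … (increasing by 1 each time)).
Second entry goes -1, 2, -4, 8, -16, 32 → -64 → 128 (×(-2) each step).
Third entry: perfect squares: 3², 4², 5², …, so 9, 16, 25, 36, 49, 64 → 81 → 100.
Putting the parts together: [69; -64; 81] and then [79; 128; 100].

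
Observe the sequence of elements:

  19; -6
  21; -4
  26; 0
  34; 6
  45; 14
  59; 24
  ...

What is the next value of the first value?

76

First value — differences are 2, 5, 8, … (increasing by 3 each time): 19, 21, 26, 34, 45, 59 → 76.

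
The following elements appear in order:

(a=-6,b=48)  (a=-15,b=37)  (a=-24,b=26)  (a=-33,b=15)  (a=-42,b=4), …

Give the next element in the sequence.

A: −9 each step, so -6, -15, -24, -33, -42 → -51.
B — −11 each step: 48, 37, 26, 15, 4 → -7.
So the next element is (a=-51,b=-7).

(a=-51,b=-7)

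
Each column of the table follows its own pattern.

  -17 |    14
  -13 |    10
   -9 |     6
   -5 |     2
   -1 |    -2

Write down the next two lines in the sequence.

3  -6; 7  -10

For the first component, +4 each step: -17, -13, -9, -5, -1 → 3 → 7.
Second component: together with the first component always sums to -3, so 14, 10, 6, 2, -2 → -6 → -10.
So the next two lines are 3  -6 and 7  -10.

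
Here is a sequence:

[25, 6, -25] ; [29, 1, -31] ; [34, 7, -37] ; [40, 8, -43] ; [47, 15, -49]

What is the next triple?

[55, 23, -55]

First entry: 25, 29, 34, 40, 47 → 55 (differences are 4, 5, 6, … (increasing by 1 each time)).
Second entry — each term is the sum of the two before it: 6, 1, 7, 8, 15 → 23.
Third entry — −6 each step: -25, -31, -37, -43, -49 → -55.
So the next triple is [55, 23, -55].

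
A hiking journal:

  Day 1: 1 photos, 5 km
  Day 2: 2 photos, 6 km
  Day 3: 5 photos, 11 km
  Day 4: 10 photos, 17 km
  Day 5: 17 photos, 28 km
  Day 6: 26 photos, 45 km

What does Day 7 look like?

Photos — differences are 1, 3, 5, … (increasing by 2 each time): 1, 2, 5, 10, 17, 26 → 37.
For the km, each term is the sum of the two before it: 5, 6, 11, 17, 28, 45 → 73.
So the next record is 37 photos, 73 km.

37 photos, 73 km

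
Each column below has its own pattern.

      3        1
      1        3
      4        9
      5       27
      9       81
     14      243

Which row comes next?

First component goes 3, 1, 4, 5, 9, 14 → 23 (each term is the sum of the two before it).
Second component: ×3 each step; 1, 3, 9, 27, 81, 243 → 729.
So the next row is 23  729.

23  729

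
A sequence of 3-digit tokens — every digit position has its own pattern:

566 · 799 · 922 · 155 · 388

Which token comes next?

511

First digit: +2 each step, mod 10; 5, 7, 9, 1, 3 → 5.
Second digit: +3 each step, mod 10, so 6, 9, 2, 5, 8 → 1.
Third digit — +3 each step, mod 10: 6, 9, 2, 5, 8 → 1.
So the next token is 511.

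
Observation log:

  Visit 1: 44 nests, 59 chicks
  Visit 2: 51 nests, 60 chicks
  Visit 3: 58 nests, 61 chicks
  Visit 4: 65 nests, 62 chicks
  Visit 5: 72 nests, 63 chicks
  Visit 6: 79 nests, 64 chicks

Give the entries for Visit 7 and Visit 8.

Nests: +7 each step; 44, 51, 58, 65, 72, 79 → 86 → 93.
Chicks: +1 each step, so 59, 60, 61, 62, 63, 64 → 65 → 66.
Putting the parts together: 86 nests, 65 chicks and then 93 nests, 66 chicks.

86 nests, 65 chicks; 93 nests, 66 chicks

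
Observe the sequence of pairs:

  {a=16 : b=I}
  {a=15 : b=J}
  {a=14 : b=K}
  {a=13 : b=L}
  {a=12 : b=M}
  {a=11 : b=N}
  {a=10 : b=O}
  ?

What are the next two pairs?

{a=9 : b=P}, {a=8 : b=Q}

A: −1 each step; 16, 15, 14, 13, 12, 11, 10 → 9 → 8.
B: letters move forward 1 place in the alphabet; I, J, K, L, M, N, O → P → Q.
So the next two pairs are {a=9 : b=P} and {a=8 : b=Q}.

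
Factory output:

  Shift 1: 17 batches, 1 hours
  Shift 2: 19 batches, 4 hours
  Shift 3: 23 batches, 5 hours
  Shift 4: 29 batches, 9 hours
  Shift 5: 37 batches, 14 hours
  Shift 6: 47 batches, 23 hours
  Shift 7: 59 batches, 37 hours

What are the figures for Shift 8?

Batches — differences are 2, 4, 6, … (increasing by 2 each time): 17, 19, 23, 29, 37, 47, 59 → 73.
For the hours, each term is the sum of the two before it: 1, 4, 5, 9, 14, 23, 37 → 60.
So the next record is 73 batches, 60 hours.

73 batches, 60 hours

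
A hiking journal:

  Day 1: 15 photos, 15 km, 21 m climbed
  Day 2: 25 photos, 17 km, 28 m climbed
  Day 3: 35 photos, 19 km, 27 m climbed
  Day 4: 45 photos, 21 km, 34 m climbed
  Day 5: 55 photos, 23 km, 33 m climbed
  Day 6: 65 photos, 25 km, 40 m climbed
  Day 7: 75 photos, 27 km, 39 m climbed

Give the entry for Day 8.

Photos: +10 each step, so 15, 25, 35, 45, 55, 65, 75 → 85.
Km — +2 each step: 15, 17, 19, 21, 23, 25, 27 → 29.
M climbed — alternating steps +7, −1, +7, −1, …: 21, 28, 27, 34, 33, 40, 39 → 46.
So the next row is 85 photos, 29 km, 46 m climbed.

85 photos, 29 km, 46 m climbed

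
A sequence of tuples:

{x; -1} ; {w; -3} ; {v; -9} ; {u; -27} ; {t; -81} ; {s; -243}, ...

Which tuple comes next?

{r; -729}

Letter — letters move back 1 place in the alphabet: x, w, v, u, t, s → r.
Second value: -1, -3, -9, -27, -81, -243 → -729 (×3 each step).
Putting it together: {r; -729}.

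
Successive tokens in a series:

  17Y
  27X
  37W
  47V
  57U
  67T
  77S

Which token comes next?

87R

First component: +10 each step, so 17, 27, 37, 47, 57, 67, 77 → 87.
Letter: letters move back 1 place in the alphabet, so Y, X, W, V, U, T, S → R.
Combining the parts gives 87R.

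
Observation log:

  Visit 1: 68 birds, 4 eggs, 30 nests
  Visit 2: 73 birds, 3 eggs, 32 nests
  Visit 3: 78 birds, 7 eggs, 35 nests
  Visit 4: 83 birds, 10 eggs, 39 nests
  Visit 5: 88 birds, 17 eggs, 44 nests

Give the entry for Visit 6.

Birds goes 68, 73, 78, 83, 88 → 93 (+5 each step).
Eggs: each term is the sum of the two before it; 4, 3, 7, 10, 17 → 27.
Nests: differences are 2, 3, 4, … (increasing by 1 each time), so 30, 32, 35, 39, 44 → 50.
So the next record is 93 birds, 27 eggs, 50 nests.

93 birds, 27 eggs, 50 nests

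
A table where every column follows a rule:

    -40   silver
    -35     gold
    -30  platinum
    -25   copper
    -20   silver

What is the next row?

-15  gold

First component — +5 each step: -40, -35, -30, -25, -20 → -15.
For the metal, repeats silver → gold → platinum → copper: silver, gold, platinum, copper, silver → gold.
So the next row is -15  gold.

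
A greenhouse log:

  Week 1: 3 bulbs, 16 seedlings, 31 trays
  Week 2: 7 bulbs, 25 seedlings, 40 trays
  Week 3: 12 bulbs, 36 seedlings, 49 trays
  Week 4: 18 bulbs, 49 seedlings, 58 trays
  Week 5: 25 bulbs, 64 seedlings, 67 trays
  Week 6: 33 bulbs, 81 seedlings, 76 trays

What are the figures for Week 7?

Bulbs: differences are 4, 5, 6, … (increasing by 1 each time), so 3, 7, 12, 18, 25, 33 → 42.
Seedlings: perfect squares: 4², 5², 6², …, so 16, 25, 36, 49, 64, 81 → 100.
Trays — +9 each step: 31, 40, 49, 58, 67, 76 → 85.
So the next row is 42 bulbs, 100 seedlings, 85 trays.

42 bulbs, 100 seedlings, 85 trays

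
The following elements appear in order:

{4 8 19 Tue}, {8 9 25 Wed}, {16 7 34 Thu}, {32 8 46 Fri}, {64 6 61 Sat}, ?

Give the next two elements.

First coordinate: ×2 each step; 4, 8, 16, 32, 64 → 128 → 256.
Second coordinate — alternating steps +1, −2, +1, −2, …: 8, 9, 7, 8, 6 → 7 → 5.
Third coordinate — differences are 6, 9, 12, … (increasing by 3 each time): 19, 25, 34, 46, 61 → 79 → 100.
Day: runs through the weekdays Mon→Sun; Tue, Wed, Thu, Fri, Sat → Sun → Mon.
So the next two elements are {128 7 79 Sun} and {256 5 100 Mon}.

{128 7 79 Sun}, {256 5 100 Mon}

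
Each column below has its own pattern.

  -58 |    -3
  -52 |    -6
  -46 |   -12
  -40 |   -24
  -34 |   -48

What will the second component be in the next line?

-96

Second component: ×2 each step; -3, -6, -12, -24, -48 → -96.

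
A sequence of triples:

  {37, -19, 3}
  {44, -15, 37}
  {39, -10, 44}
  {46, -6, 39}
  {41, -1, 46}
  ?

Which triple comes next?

{48, 3, 41}

First component goes 37, 44, 39, 46, 41 → 48 (alternating steps +7, −5, +7, −5, …).
Second component goes -19, -15, -10, -6, -1 → 3 (alternating steps +4, +5, +4, +5, …).
Third component: always the previous value of the first component, so 3, 37, 44, 39, 46 → 41.
Putting it together: {48, 3, 41}.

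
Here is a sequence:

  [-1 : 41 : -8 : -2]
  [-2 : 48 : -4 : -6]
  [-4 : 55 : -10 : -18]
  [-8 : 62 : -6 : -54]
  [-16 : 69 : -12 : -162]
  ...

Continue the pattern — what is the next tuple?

First entry: ×2 each step; -1, -2, -4, -8, -16 → -32.
Second entry: +7 each step, so 41, 48, 55, 62, 69 → 76.
Third entry: -8, -4, -10, -6, -12 → -8 (alternating steps +4, −6, +4, −6, …).
Fourth entry: -2, -6, -18, -54, -162 → -486 (×3 each step).
So the next tuple is [-32 : 76 : -8 : -486].

[-32 : 76 : -8 : -486]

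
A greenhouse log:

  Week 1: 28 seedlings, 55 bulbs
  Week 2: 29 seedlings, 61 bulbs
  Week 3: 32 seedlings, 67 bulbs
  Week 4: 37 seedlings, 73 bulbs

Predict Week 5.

For the seedlings, differences are 1, 3, 5, … (increasing by 2 each time): 28, 29, 32, 37 → 44.
Bulbs goes 55, 61, 67, 73 → 79 (+6 each step).
So the next line is 44 seedlings, 79 bulbs.

44 seedlings, 79 bulbs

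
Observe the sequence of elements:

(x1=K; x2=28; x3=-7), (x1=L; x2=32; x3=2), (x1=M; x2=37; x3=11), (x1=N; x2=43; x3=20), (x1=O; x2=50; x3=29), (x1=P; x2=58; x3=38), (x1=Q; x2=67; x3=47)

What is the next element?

(x1=R; x2=77; x3=56)

X1: letters move forward 1 place in the alphabet; K, L, M, N, O, P, Q → R.
X2: 28, 32, 37, 43, 50, 58, 67 → 77 (differences are 4, 5, 6, … (increasing by 1 each time)).
X3: +9 each step, so -7, 2, 11, 20, 29, 38, 47 → 56.
Combining the parts gives (x1=R; x2=77; x3=56).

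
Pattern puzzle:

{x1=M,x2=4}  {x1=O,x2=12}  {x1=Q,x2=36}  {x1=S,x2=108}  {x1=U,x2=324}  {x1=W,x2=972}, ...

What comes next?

For the x1, letters move forward 2 places in the alphabet: M, O, Q, S, U, W → Y.
X2: 4, 12, 36, 108, 324, 972 → 2916 (×3 each step).
So the next pair is {x1=Y,x2=2916}.

{x1=Y,x2=2916}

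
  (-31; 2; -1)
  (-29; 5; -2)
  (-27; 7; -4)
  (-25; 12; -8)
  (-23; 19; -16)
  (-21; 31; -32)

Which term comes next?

(-19; 50; -64)

First part goes -31, -29, -27, -25, -23, -21 → -19 (+2 each step).
Second part: each term is the sum of the two before it, so 2, 5, 7, 12, 19, 31 → 50.
For the third part, ×2 each step: -1, -2, -4, -8, -16, -32 → -64.
Putting it together: (-19; 50; -64).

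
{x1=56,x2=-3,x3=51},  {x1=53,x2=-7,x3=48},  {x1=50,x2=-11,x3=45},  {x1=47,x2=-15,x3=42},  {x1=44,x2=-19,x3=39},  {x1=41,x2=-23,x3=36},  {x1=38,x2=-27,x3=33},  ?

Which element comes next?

{x1=35,x2=-31,x3=30}

For the x1, −3 each step: 56, 53, 50, 47, 44, 41, 38 → 35.
X2: −4 each step, so -3, -7, -11, -15, -19, -23, -27 → -31.
X3: always 5 less than the x1; 51, 48, 45, 42, 39, 36, 33 → 30.
Combining the parts gives {x1=35,x2=-31,x3=30}.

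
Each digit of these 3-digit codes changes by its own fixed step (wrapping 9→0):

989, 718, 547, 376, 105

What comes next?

934

First digit goes 9, 7, 5, 3, 1 → 9 (−2 each step, mod 10).
Second digit: +3 each step, mod 10, so 8, 1, 4, 7, 0 → 3.
Third digit: −1 each step, mod 10, so 9, 8, 7, 6, 5 → 4.
Combining the parts gives 934.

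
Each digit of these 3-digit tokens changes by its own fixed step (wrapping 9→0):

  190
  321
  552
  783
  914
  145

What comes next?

First digit goes 1, 3, 5, 7, 9, 1 → 3 (+2 each step, mod 10).
Second digit: +3 each step, mod 10; 9, 2, 5, 8, 1, 4 → 7.
Third digit — +1 each step, mod 10: 0, 1, 2, 3, 4, 5 → 6.
So the next token is 376.

376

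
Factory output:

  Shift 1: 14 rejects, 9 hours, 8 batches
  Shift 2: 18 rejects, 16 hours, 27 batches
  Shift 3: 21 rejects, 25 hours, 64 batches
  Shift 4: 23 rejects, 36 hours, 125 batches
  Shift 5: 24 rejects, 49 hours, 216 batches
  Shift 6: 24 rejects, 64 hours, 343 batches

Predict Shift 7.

Rejects — differences are 4, 3, 2, … (decreasing by 1 each time): 14, 18, 21, 23, 24, 24 → 23.
Hours: perfect squares: 3², 4², 5², …, so 9, 16, 25, 36, 49, 64 → 81.
Batches: 8, 27, 64, 125, 216, 343 → 512 (perfect cubes: 2³, 3³, 4³, …).
Putting it together: 23 rejects, 81 hours, 512 batches.

23 rejects, 81 hours, 512 batches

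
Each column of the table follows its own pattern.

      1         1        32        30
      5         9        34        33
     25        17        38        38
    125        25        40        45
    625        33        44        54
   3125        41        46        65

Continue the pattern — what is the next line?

15625  49  50  78

First component — ×5 each step: 1, 5, 25, 125, 625, 3125 → 15625.
Second component: +8 each step; 1, 9, 17, 25, 33, 41 → 49.
Third component: alternating steps +2, +4, +2, +4, …; 32, 34, 38, 40, 44, 46 → 50.
For the fourth component, differences are 3, 5, 7, … (increasing by 2 each time): 30, 33, 38, 45, 54, 65 → 78.
Combining the parts gives 15625  49  50  78.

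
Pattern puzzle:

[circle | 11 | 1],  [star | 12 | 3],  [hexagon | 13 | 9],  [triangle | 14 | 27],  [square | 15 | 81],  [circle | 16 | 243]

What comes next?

[star | 17 | 729]

Shape: circle, star, hexagon, triangle, square, circle → star (repeats circle → star → hexagon → triangle → square).
Second part: +1 each step; 11, 12, 13, 14, 15, 16 → 17.
Third part: ×3 each step; 1, 3, 9, 27, 81, 243 → 729.
Combining the parts gives [star | 17 | 729].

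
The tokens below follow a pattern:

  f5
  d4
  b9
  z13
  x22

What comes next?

v35

Letter: letters move back 2 places in the alphabet, wrapping A→Z, so f, d, b, z, x → v.
Second component: each term is the sum of the two before it; 5, 4, 9, 13, 22 → 35.
So the next token is v35.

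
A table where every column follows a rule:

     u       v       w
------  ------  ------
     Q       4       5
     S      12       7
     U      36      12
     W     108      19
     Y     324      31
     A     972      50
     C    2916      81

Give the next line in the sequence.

Column u goes Q, S, U, W, Y, A, C → E (letters move forward 2 places in the alphabet, wrapping Z→A).
Column v goes 4, 12, 36, 108, 324, 972, 2916 → 8748 (×3 each step).
Column w: each term is the sum of the two before it; 5, 7, 12, 19, 31, 50, 81 → 131.
So the next line is E  8748  131.

E  8748  131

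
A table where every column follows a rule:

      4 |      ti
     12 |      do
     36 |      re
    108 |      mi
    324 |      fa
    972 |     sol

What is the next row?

First component goes 4, 12, 36, 108, 324, 972 → 2916 (×3 each step).
Note: runs through the solfège scale do→ti; ti, do, re, mi, fa, sol → la.
Putting it together: 2916  la.

2916  la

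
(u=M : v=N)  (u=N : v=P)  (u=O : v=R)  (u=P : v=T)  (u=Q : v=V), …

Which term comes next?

(u=R : v=X)

U goes M, N, O, P, Q → R (letters move forward 1 place in the alphabet).
V: N, P, R, T, V → X (letters move forward 2 places in the alphabet).
Putting it together: (u=R : v=X).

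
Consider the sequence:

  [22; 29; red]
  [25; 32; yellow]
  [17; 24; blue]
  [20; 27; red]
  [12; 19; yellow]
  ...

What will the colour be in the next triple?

First coordinate: alternating steps +3, −8, +3, −8, …; 22, 25, 17, 20, 12 → 15.
Second coordinate: always 7 more than the first coordinate; 29, 32, 24, 27, 19 → 22.
Colour: red, yellow, blue, red, yellow → blue (repeats red → yellow → blue).

blue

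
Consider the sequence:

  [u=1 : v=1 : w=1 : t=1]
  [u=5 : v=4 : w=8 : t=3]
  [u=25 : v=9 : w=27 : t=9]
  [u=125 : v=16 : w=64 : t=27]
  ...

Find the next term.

For the u, ×5 each step: 1, 5, 25, 125 → 625.
For the v, perfect squares: 1², 2², 3², …: 1, 4, 9, 16 → 25.
W — perfect cubes: 1³, 2³, 3³, …: 1, 8, 27, 64 → 125.
T goes 1, 3, 9, 27 → 81 (×3 each step).
Combining the parts gives [u=625 : v=25 : w=125 : t=81].

[u=625 : v=25 : w=125 : t=81]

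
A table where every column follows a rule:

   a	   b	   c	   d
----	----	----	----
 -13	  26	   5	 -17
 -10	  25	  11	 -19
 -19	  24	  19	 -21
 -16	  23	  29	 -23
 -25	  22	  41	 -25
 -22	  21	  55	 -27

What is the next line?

-31  20  71  -29

Column a goes -13, -10, -19, -16, -25, -22 → -31 (alternating steps +3, −9, +3, −9, …).
Column b — −1 each step: 26, 25, 24, 23, 22, 21 → 20.
Column c goes 5, 11, 19, 29, 41, 55 → 71 (differences are 6, 8, 10, … (increasing by 2 each time)).
Column d goes -17, -19, -21, -23, -25, -27 → -29 (−2 each step).
Putting it together: -31  20  71  -29.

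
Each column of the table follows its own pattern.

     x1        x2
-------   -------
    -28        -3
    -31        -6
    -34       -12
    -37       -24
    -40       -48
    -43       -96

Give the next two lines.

-46  -192; -49  -384

Column x1: −3 each step; -28, -31, -34, -37, -40, -43 → -46 → -49.
Column x2 — ×2 each step: -3, -6, -12, -24, -48, -96 → -192 → -384.
Putting the parts together: -46  -192 and then -49  -384.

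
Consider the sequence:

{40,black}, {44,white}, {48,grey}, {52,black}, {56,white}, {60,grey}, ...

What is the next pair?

For the first part, +4 each step: 40, 44, 48, 52, 56, 60 → 64.
For the shade, repeats black → white → grey: black, white, grey, black, white, grey → black.
Combining the parts gives {64,black}.

{64,black}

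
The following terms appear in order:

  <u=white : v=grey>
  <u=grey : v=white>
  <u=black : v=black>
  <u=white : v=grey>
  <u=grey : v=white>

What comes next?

U: repeats white → grey → black; white, grey, black, white, grey → black.
V: grey, white, black, grey, white → black (repeats grey → white → black).
Putting it together: <u=black : v=black>.

<u=black : v=black>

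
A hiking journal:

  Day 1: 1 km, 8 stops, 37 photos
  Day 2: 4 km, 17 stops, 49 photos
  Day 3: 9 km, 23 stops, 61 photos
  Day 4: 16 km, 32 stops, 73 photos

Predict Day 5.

25 km, 38 stops, 85 photos

Km — perfect squares: 1², 2², 3², …: 1, 4, 9, 16 → 25.
For the stops, alternating steps +9, +6, +9, +6, …: 8, 17, 23, 32 → 38.
Photos — +12 each step: 37, 49, 61, 73 → 85.
So the next row is 25 km, 38 stops, 85 photos.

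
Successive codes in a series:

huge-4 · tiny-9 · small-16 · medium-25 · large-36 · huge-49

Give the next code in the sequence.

For the size, repeats huge → tiny → small → medium → large: huge, tiny, small, medium, large, huge → tiny.
Second component goes 4, 9, 16, 25, 36, 49 → 64 (perfect squares: 2², 3², 4², …).
Putting it together: tiny-64.

tiny-64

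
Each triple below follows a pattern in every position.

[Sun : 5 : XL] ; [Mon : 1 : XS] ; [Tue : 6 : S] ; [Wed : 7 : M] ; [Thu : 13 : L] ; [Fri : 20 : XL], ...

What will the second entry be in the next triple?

33

Second entry goes 5, 1, 6, 7, 13, 20 → 33 (each term is the sum of the two before it).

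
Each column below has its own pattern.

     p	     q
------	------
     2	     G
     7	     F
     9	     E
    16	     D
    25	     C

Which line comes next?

41  B

Column p — each term is the sum of the two before it: 2, 7, 9, 16, 25 → 41.
Column q — letters move back 1 place in the alphabet: G, F, E, D, C → B.
Combining the parts gives 41  B.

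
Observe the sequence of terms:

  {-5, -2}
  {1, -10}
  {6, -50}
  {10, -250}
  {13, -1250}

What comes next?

{15, -6250}

For the first coordinate, differences are 6, 5, 4, … (decreasing by 1 each time): -5, 1, 6, 10, 13 → 15.
Second coordinate goes -2, -10, -50, -250, -1250 → -6250 (×5 each step).
So the next term is {15, -6250}.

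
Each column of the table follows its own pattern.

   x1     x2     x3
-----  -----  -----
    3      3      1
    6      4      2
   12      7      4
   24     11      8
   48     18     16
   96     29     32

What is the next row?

192  47  64

Column x1 goes 3, 6, 12, 24, 48, 96 → 192 (×2 each step).
Column x2 — each term is the sum of the two before it: 3, 4, 7, 11, 18, 29 → 47.
For the column x3, ×2 each step: 1, 2, 4, 8, 16, 32 → 64.
Putting it together: 192  47  64.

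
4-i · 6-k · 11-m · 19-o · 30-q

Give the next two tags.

First component: differences are 2, 5, 8, … (increasing by 3 each time), so 4, 6, 11, 19, 30 → 44 → 61.
Letter goes i, k, m, o, q → s → u (letters move forward 2 places in the alphabet).
So the next two tags are 44-s and 61-u.

44-s then 61-u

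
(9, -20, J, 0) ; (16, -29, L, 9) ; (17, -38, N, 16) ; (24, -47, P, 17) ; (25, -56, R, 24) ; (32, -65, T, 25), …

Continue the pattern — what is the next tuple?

(33, -74, V, 32)

For the first entry, alternating steps +7, +1, +7, +1, …: 9, 16, 17, 24, 25, 32 → 33.
Second entry: −9 each step, so -20, -29, -38, -47, -56, -65 → -74.
Letter: J, L, N, P, R, T → V (letters move forward 2 places in the alphabet).
Fourth entry goes 0, 9, 16, 17, 24, 25 → 32 (always the previous value of the first entry).
Putting it together: (33, -74, V, 32).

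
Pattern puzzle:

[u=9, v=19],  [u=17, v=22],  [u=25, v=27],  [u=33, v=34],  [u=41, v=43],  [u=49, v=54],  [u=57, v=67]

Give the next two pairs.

[u=65, v=82], [u=73, v=99]

U — +8 each step: 9, 17, 25, 33, 41, 49, 57 → 65 → 73.
V: 19, 22, 27, 34, 43, 54, 67 → 82 → 99 (differences are 3, 5, 7, … (increasing by 2 each time)).
So the next two pairs are [u=65, v=82] and [u=73, v=99].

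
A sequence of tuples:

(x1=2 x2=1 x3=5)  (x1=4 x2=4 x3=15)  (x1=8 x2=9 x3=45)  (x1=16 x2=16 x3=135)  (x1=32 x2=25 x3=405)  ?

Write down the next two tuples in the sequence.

X1: 2, 4, 8, 16, 32 → 64 → 128 (×2 each step).
X2: perfect squares: 1², 2², 3², …; 1, 4, 9, 16, 25 → 36 → 49.
X3: 5, 15, 45, 135, 405 → 1215 → 3645 (×3 each step).
Putting the parts together: (x1=64 x2=36 x3=1215) and then (x1=128 x2=49 x3=3645).

(x1=64 x2=36 x3=1215), (x1=128 x2=49 x3=3645)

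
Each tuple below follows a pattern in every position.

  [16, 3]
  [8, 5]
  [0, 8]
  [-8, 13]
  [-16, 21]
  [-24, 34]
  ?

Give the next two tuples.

[-32, 55], [-40, 89]

First component — −8 each step: 16, 8, 0, -8, -16, -24 → -32 → -40.
Second component: each term is the sum of the two before it; 3, 5, 8, 13, 21, 34 → 55 → 89.
Putting the parts together: [-32, 55] and then [-40, 89].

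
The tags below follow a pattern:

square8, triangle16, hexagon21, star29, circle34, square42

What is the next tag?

triangle47

Shape: repeats square → triangle → hexagon → star → circle; square, triangle, hexagon, star, circle, square → triangle.
Second component: alternating steps +8, +5, +8, +5, …, so 8, 16, 21, 29, 34, 42 → 47.
Putting it together: triangle47.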